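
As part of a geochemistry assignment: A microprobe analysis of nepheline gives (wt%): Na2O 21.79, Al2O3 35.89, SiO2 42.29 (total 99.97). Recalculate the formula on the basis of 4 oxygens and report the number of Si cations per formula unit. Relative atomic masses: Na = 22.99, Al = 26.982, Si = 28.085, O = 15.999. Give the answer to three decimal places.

1.000 Si apfu

21.79 wt% Na2O ÷ 61.979 g/mol = 0.35157 mol, giving 0.70314 Na and 0.35157 O.
35.89 wt% Al2O3 ÷ 101.961 g/mol = 0.35200 mol, giving 0.70400 Al and 1.05600 O.
42.29 wt% SiO2 ÷ 60.083 g/mol = 0.70386 mol, giving 0.70386 Si and 1.40772 O.
Oxygen sums to 2.81529; scaling by 4/2.81529 = 1.42081 puts the formula on 4 O.
Si: 0.70386 × 1.42081 = 1.000 atoms per formula unit.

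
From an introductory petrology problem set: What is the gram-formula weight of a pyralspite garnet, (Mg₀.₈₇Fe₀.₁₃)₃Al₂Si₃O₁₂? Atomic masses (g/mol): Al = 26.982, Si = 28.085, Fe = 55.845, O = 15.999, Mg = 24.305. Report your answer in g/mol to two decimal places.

The formula mass is the sum 2.61·24.305 + 0.39·55.845 + 2·26.982 + 3·28.085 + 12·15.999.

415.42 g/mol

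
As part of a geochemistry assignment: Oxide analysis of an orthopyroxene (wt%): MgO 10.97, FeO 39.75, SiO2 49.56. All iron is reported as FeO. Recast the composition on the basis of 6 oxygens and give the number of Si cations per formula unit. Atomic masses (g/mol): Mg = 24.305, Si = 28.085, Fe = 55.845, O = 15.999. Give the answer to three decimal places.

2.000 Si apfu

10.97 wt% MgO ÷ 40.304 g/mol = 0.27218 mol, giving 0.27218 Mg and 0.27218 O.
39.75 wt% FeO ÷ 71.844 g/mol = 0.55328 mol, giving 0.55328 Fe and 0.55328 O.
49.56 wt% SiO2 ÷ 60.083 g/mol = 0.82486 mol, giving 0.82486 Si and 1.64972 O.
Oxygen sums to 2.47518; scaling by 6/2.47518 = 2.42407 puts the formula on 6 O.
Si: 0.82486 × 2.42407 = 2.000 atoms per formula unit.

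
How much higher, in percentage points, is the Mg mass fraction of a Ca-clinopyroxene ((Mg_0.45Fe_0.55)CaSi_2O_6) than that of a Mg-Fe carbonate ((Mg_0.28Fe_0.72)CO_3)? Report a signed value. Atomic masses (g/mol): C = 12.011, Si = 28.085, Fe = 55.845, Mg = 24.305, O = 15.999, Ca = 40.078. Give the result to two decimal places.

-1.68 percentage points

Mg in (Mg_0.45Fe_0.55)CaSi_2O_6: molar mass 233.894 g/mol; 0.45×24.305 = 10.937 g → 4.68 wt%.
Mg in (Mg_0.28Fe_0.72)CO_3: molar mass 107.022 g/mol; 0.28×24.305 = 6.805 g → 6.36 wt%.
Difference = 4.68 − 6.36 = -1.68 percentage points.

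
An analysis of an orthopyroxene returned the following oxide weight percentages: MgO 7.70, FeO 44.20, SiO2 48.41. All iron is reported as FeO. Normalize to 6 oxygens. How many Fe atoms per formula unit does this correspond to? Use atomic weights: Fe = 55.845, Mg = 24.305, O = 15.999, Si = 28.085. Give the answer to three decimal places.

MgO: 7.70/40.304 = 0.19105 mol → 0.19105 mol Mg, 0.19105 mol O.
FeO: 44.20/71.844 = 0.61522 mol → 0.61522 mol Fe, 0.61522 mol O.
SiO2: 48.41/60.083 = 0.80572 mol → 0.80572 mol Si, 1.61144 mol O.
Total oxygen = 2.41771 mol. Normalization factor = 6/2.41771 = 2.48169.
Fe per 6 O = 0.61522 × 2.48169 = 1.527.

1.527 Fe apfu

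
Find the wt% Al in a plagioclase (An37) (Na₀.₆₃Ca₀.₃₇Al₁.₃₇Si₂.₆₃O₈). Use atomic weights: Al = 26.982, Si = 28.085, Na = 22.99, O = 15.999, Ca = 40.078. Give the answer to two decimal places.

M(Na₀.₆₃Ca₀.₃₇Al₁.₃₇Si₂.₆₃O₈) = 268.133 g/mol.
Al contributes 1.37 × 26.982 = 36.965 g per mole.
36.965/268.133 = 0.1379 → 13.79%.

13.79 weight percent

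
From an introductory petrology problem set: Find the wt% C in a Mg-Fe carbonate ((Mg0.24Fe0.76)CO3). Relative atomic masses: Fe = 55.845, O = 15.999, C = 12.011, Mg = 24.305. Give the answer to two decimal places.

Formula mass = 0.24·24.305 + 0.76·55.845 + 1·12.011 + 3·15.999 = 108.283 g/mol, of which 12.011 g is C.
So C makes up 12.011/108.283 = 0.1109 of the mass, i.e. 11.09%.

11.09 weight percent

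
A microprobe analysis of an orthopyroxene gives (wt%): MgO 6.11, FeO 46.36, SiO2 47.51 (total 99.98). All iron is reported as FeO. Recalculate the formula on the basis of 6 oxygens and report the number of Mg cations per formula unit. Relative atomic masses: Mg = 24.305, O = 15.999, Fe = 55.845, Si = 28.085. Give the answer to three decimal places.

MgO: 6.11/40.304 = 0.15160 mol → 0.15160 mol Mg, 0.15160 mol O.
FeO: 46.36/71.844 = 0.64529 mol → 0.64529 mol Fe, 0.64529 mol O.
SiO2: 47.51/60.083 = 0.79074 mol → 0.79074 mol Si, 1.58148 mol O.
Total oxygen = 2.37837 mol. Normalization factor = 6/2.37837 = 2.52274.
Mg per 6 O = 0.15160 × 2.52274 = 0.382.

0.382 Mg apfu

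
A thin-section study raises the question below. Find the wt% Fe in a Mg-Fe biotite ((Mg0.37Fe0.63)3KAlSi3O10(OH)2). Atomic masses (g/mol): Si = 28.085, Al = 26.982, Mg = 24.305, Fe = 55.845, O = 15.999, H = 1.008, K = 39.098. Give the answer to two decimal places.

Molar mass of (Mg0.37Fe0.63)3KAlSi3O10(OH)2: 1.11·24.305 + 1.89·55.845 + 1·39.098 + 1·26.982 + 3·28.085 + 12·15.999 + 2·1.008 = 476.865 g/mol.
Mass of Fe per formula unit: 1.89 × 55.845 = 105.547 g.
Weight fraction Fe = 105.547 / 476.865 = 0.2213.

22.13 wt%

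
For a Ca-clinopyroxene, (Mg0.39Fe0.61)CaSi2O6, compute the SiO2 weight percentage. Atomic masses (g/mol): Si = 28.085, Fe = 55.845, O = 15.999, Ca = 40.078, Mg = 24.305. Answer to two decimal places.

Formula mass = 235.786 g/mol.
2 Si → 2.0000 mol SiO2 per formula unit; M(SiO2) = 60.083, so SiO2 mass = 120.166 g.
120.166/235.786 × 100 = 50.96 wt%.

50.96 wt%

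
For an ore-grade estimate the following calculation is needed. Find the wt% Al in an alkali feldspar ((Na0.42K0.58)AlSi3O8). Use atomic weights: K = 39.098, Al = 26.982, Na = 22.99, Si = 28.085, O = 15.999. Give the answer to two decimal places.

9.94 wt%

M((Na0.42K0.58)AlSi3O8) = 271.562 g/mol.
Al contributes 1 × 26.982 = 26.982 g per mole.
26.982/271.562 = 0.0994 → 9.94%.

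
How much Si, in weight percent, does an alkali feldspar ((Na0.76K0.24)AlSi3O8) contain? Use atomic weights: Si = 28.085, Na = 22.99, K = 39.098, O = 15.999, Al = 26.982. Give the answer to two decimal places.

M((Na0.76K0.24)AlSi3O8) = 266.085 g/mol.
Si contributes 3 × 28.085 = 84.255 g per mole.
84.255/266.085 = 0.3166 → 31.66%.

31.66 weight percent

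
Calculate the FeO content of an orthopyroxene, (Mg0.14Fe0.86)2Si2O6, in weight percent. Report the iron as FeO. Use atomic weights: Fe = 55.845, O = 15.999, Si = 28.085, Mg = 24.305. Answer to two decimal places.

48.46 wt%

Formula mass = 255.023 g/mol.
1.72 Fe → 1.7200 mol FeO per formula unit; M(FeO) = 71.844, so FeO mass = 123.572 g.
123.572/255.023 × 100 = 48.46 wt%.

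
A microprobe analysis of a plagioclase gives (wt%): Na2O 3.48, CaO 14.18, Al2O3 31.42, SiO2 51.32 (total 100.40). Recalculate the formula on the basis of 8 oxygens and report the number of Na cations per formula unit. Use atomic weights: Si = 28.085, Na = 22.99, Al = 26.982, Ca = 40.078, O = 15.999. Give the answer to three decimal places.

3.48 wt% Na2O ÷ 61.979 g/mol = 0.05615 mol, giving 0.11230 Na and 0.05615 O.
14.18 wt% CaO ÷ 56.077 g/mol = 0.25287 mol, giving 0.25287 Ca and 0.25287 O.
31.42 wt% Al2O3 ÷ 101.961 g/mol = 0.30816 mol, giving 0.61632 Al and 0.92448 O.
51.32 wt% SiO2 ÷ 60.083 g/mol = 0.85415 mol, giving 0.85415 Si and 1.70830 O.
Oxygen sums to 2.94180; scaling by 8/2.94180 = 2.71942 puts the formula on 8 O.
Na: 0.11230 × 2.71942 = 0.305 atoms per formula unit.

0.305 Na apfu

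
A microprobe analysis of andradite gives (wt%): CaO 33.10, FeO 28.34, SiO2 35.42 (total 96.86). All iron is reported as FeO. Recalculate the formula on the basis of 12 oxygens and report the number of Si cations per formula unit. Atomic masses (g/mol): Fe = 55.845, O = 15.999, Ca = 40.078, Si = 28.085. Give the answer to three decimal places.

3.269 Si apfu

33.10 wt% CaO ÷ 56.077 g/mol = 0.59026 mol, giving 0.59026 Ca and 0.59026 O.
28.34 wt% FeO ÷ 71.844 g/mol = 0.39447 mol, giving 0.39447 Fe and 0.39447 O.
35.42 wt% SiO2 ÷ 60.083 g/mol = 0.58952 mol, giving 0.58952 Si and 1.17904 O.
Oxygen sums to 2.16377; scaling by 12/2.16377 = 5.54588 puts the formula on 12 O.
Si: 0.58952 × 5.54588 = 3.269 atoms per formula unit.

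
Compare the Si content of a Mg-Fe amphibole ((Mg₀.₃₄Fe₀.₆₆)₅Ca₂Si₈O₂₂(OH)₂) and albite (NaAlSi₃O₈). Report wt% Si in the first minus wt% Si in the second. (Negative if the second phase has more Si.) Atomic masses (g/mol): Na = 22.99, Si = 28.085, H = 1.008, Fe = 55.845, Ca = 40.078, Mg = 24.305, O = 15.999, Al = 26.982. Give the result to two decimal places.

M((Mg₀.₃₄Fe₀.₆₆)₅Ca₂Si₈O₂₂(OH)₂) = 916.435 g/mol, so wt% Si = 224.680/916.435 × 100 = 24.52%.
M(NaAlSi₃O₈) = 262.219 g/mol, so wt% Si = 84.255/262.219 × 100 = 32.13%.
24.52 − 32.13 = -7.61 pp.

-7.61 percentage points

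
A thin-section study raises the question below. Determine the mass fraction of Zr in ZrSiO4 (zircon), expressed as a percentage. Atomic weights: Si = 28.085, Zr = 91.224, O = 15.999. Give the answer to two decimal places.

49.77 wt%

Molar mass of ZrSiO4: 1·91.224 + 1·28.085 + 4·15.999 = 183.305 g/mol.
Mass of Zr per formula unit: 1 × 91.224 = 91.224 g.
Weight fraction Zr = 91.224 / 183.305 = 0.4977.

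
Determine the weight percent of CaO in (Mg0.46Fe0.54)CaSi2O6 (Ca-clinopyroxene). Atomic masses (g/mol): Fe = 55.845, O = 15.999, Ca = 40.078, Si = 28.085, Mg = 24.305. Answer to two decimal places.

Formula mass = 233.579 g/mol.
1 Ca → 1.0000 mol CaO per formula unit; M(CaO) = 56.077, so CaO mass = 56.077 g.
56.077/233.579 × 100 = 24.01 wt%.

24.01 wt%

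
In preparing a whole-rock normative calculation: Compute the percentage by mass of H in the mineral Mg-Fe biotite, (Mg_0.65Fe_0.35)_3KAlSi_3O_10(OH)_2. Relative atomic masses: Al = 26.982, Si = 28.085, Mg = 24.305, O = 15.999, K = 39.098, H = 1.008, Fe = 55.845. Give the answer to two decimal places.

M((Mg_0.65Fe_0.35)_3KAlSi_3O_10(OH)_2) = 450.371 g/mol.
H contributes 2 × 1.008 = 2.016 g per mole.
2.016/450.371 = 0.0045 → 0.45%.

0.45 weight percent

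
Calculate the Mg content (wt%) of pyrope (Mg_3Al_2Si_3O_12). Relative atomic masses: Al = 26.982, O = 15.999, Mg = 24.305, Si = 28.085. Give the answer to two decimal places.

Formula mass = 3×24.305 + 2×26.982 + 3×28.085 + 12×15.999 = 403.122 g/mol, of which 72.915 g is Mg.
So Mg makes up 72.915/403.122 = 0.1809 of the mass, i.e. 18.09%.

18.09 wt%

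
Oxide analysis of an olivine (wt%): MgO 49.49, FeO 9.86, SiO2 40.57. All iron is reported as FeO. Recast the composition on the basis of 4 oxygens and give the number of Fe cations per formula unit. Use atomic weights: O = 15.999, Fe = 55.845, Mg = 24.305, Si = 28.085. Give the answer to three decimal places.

MgO: 49.49/40.304 = 1.22792 mol → 1.22792 mol Mg, 1.22792 mol O.
FeO: 9.86/71.844 = 0.13724 mol → 0.13724 mol Fe, 0.13724 mol O.
SiO2: 40.57/60.083 = 0.67523 mol → 0.67523 mol Si, 1.35046 mol O.
Total oxygen = 2.71562 mol. Normalization factor = 4/2.71562 = 1.47296.
Fe per 4 O = 0.13724 × 1.47296 = 0.202.

0.202 Fe apfu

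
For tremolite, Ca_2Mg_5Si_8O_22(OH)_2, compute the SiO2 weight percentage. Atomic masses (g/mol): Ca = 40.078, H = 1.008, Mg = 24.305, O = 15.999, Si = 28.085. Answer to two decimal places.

M(Ca_2Mg_5Si_8O_22(OH)_2) = 812.353 g/mol; M(SiO2) = 60.083 g/mol.
Moles SiO2 per formula unit = 8 Si ÷ 1 = 8.0000.
SiO2 fraction = (8.0000 × 60.083) / 812.353 = 480.664/812.353 = 0.5917.

59.17 wt%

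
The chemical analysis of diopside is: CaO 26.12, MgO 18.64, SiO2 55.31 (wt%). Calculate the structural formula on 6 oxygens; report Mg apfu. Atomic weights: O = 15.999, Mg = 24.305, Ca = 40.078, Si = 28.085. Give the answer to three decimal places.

1.002 Mg apfu

26.12 wt% CaO ÷ 56.077 g/mol = 0.46579 mol, giving 0.46579 Ca and 0.46579 O.
18.64 wt% MgO ÷ 40.304 g/mol = 0.46249 mol, giving 0.46249 Mg and 0.46249 O.
55.31 wt% SiO2 ÷ 60.083 g/mol = 0.92056 mol, giving 0.92056 Si and 1.84112 O.
Oxygen sums to 2.76940; scaling by 6/2.76940 = 2.16653 puts the formula on 6 O.
Mg: 0.46249 × 2.16653 = 1.002 atoms per formula unit.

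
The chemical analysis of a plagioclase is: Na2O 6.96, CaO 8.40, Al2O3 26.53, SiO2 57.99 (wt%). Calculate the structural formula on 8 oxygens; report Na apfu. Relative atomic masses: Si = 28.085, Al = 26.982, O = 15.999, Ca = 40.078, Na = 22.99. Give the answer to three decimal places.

Na2O (M=61.979): mol = 0.11230; Na = 0.22460, O = 0.11230.
CaO (M=56.077): mol = 0.14979; Ca = 0.14979, O = 0.14979.
Al2O3 (M=101.961): mol = 0.26020; Al = 0.52040, O = 0.78060.
SiO2 (M=60.083): mol = 0.96516; Si = 0.96516, O = 1.93032.
ΣO = 2.97301; factor = 8/ΣO = 2.69088.
Na apfu = 0.22460 × 2.69088 = 0.604.

0.604 Na apfu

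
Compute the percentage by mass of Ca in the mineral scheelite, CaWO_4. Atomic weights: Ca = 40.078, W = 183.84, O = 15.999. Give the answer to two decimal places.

13.92 wt%

Molar mass of CaWO_4: 1·40.078 + 1·183.84 + 4·15.999 = 287.914 g/mol.
Mass of Ca per formula unit: 1 × 40.078 = 40.078 g.
Weight fraction Ca = 40.078 / 287.914 = 0.1392.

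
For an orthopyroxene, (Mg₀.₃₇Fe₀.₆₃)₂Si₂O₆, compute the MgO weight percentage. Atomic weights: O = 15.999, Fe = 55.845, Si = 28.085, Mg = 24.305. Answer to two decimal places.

Formula mass = 240.514 g/mol.
0.74 Mg → 0.7400 mol MgO per formula unit; M(MgO) = 40.304, so MgO mass = 29.825 g.
29.825/240.514 × 100 = 12.40 wt%.

12.40 wt%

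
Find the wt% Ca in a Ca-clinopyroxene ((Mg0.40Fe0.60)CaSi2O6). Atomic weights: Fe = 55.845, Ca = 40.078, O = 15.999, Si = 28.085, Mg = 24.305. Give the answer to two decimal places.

Molar mass of (Mg0.40Fe0.60)CaSi2O6: 0.40×24.305 + 0.60×55.845 + 1×40.078 + 2×28.085 + 6×15.999 = 235.471 g/mol.
Mass of Ca per formula unit: 1 × 40.078 = 40.078 g.
Weight fraction Ca = 40.078 / 235.471 = 0.1702.

17.02 wt%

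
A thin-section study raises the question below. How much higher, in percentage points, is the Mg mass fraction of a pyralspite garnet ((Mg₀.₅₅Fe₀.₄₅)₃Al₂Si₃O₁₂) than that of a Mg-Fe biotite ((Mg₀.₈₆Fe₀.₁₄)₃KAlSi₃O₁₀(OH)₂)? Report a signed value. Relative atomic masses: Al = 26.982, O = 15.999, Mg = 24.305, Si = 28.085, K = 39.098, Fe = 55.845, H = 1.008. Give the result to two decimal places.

M((Mg₀.₅₅Fe₀.₄₅)₃Al₂Si₃O₁₂) = 445.701 g/mol, so wt% Mg = 40.103/445.701 × 100 = 9.00%.
M((Mg₀.₈₆Fe₀.₁₄)₃KAlSi₃O₁₀(OH)₂) = 430.501 g/mol, so wt% Mg = 62.707/430.501 × 100 = 14.57%.
9.00 − 14.57 = -5.57 pp.

-5.57 percentage points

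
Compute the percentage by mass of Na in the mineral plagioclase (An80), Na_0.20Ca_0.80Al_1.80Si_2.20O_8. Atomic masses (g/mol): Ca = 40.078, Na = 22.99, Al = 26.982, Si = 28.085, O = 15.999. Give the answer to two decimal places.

1.67 weight percent

Molar mass of Na_0.20Ca_0.80Al_1.80Si_2.20O_8: 0.20*22.99 + 0.80*40.078 + 1.80*26.982 + 2.20*28.085 + 8*15.999 = 275.007 g/mol.
Mass of Na per formula unit: 0.20 × 22.99 = 4.598 g.
Weight fraction Na = 4.598 / 275.007 = 0.0167.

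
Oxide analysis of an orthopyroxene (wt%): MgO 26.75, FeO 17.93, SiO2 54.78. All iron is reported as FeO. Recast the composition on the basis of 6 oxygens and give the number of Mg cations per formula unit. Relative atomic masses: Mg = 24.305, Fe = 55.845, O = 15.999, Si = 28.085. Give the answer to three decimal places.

1.455 Mg apfu

MgO (M=40.304): mol = 0.66371; Mg = 0.66371, O = 0.66371.
FeO (M=71.844): mol = 0.24957; Fe = 0.24957, O = 0.24957.
SiO2 (M=60.083): mol = 0.91174; Si = 0.91174, O = 1.82348.
ΣO = 2.73676; factor = 6/ΣO = 2.19237.
Mg apfu = 0.66371 × 2.19237 = 1.455.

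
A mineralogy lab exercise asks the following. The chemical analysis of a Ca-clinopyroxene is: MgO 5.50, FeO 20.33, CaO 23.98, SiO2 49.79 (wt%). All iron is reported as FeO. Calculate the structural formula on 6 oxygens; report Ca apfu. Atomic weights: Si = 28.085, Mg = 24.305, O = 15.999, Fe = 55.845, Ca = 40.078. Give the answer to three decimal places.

MgO (M=40.304): mol = 0.13646; Mg = 0.13646, O = 0.13646.
FeO (M=71.844): mol = 0.28297; Fe = 0.28297, O = 0.28297.
CaO (M=56.077): mol = 0.42763; Ca = 0.42763, O = 0.42763.
SiO2 (M=60.083): mol = 0.82869; Si = 0.82869, O = 1.65738.
ΣO = 2.50444; factor = 6/ΣO = 2.39575.
Ca apfu = 0.42763 × 2.39575 = 1.024.

1.024 Ca apfu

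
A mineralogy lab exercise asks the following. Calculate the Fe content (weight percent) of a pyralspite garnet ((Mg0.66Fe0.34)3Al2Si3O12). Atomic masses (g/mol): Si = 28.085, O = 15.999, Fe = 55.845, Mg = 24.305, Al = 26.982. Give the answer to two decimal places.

13.09 weight percent

Formula mass = 1.98*24.305 + 1.02*55.845 + 2*26.982 + 3*28.085 + 12*15.999 = 435.293 g/mol, of which 56.962 g is Fe.
So Fe makes up 56.962/435.293 = 0.1309 of the mass, i.e. 13.09%.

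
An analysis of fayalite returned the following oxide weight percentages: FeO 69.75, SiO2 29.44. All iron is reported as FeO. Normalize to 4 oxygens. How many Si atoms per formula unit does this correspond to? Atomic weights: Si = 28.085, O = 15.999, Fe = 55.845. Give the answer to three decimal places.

FeO (M=71.844): mol = 0.97085; Fe = 0.97085, O = 0.97085.
SiO2 (M=60.083): mol = 0.48999; Si = 0.48999, O = 0.97998.
ΣO = 1.95083; factor = 4/ΣO = 2.05041.
Si apfu = 0.48999 × 2.05041 = 1.005.

1.005 Si apfu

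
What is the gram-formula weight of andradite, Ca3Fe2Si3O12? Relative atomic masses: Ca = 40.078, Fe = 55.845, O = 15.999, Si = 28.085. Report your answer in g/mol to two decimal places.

508.17 g/mol

Ca: 3 × 40.078 = 120.2340
Fe: 2 × 55.845 = 111.6900
Si: 3 × 28.085 = 84.2550
O: 12 × 15.999 = 191.9880
Summing the contributions gives the formula mass.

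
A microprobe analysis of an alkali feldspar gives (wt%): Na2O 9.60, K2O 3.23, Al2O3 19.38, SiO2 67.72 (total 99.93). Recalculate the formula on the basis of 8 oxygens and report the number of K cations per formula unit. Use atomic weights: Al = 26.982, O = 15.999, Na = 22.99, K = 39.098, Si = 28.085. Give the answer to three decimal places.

Na2O: 9.60/61.979 = 0.15489 mol → 0.30978 mol Na, 0.15489 mol O.
K2O: 3.23/94.195 = 0.03429 mol → 0.06858 mol K, 0.03429 mol O.
Al2O3: 19.38/101.961 = 0.19007 mol → 0.38014 mol Al, 0.57021 mol O.
SiO2: 67.72/60.083 = 1.12711 mol → 1.12711 mol Si, 2.25422 mol O.
Total oxygen = 3.01361 mol. Normalization factor = 8/3.01361 = 2.65462.
K per 8 O = 0.06858 × 2.65462 = 0.182.

0.182 K apfu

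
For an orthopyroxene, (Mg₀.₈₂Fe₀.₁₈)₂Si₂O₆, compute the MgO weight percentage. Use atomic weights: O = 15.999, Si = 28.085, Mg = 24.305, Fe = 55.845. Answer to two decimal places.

M((Mg₀.₈₂Fe₀.₁₈)₂Si₂O₆) = 212.128 g/mol; M(MgO) = 40.304 g/mol.
Moles MgO per formula unit = 1.64 Mg ÷ 1 = 1.6400.
MgO fraction = (1.6400 × 40.304) / 212.128 = 66.099/212.128 = 0.3116.

31.16 wt%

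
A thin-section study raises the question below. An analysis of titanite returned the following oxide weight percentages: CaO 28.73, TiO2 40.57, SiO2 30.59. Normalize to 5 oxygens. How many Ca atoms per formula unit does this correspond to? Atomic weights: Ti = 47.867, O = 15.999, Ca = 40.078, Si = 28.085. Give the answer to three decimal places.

CaO: 28.73/56.077 = 0.51233 mol → 0.51233 mol Ca, 0.51233 mol O.
TiO2: 40.57/79.865 = 0.50798 mol → 0.50798 mol Ti, 1.01596 mol O.
SiO2: 30.59/60.083 = 0.50913 mol → 0.50913 mol Si, 1.01826 mol O.
Total oxygen = 2.54655 mol. Normalization factor = 5/2.54655 = 1.96344.
Ca per 5 O = 0.51233 × 1.96344 = 1.006.

1.006 Ca apfu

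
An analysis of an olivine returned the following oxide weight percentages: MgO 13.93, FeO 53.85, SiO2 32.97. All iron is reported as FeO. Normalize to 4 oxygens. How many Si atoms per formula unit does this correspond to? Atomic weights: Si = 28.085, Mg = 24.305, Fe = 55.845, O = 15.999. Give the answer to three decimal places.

MgO (M=40.304): mol = 0.34562; Mg = 0.34562, O = 0.34562.
FeO (M=71.844): mol = 0.74954; Fe = 0.74954, O = 0.74954.
SiO2 (M=60.083): mol = 0.54874; Si = 0.54874, O = 1.09748.
ΣO = 2.19264; factor = 4/ΣO = 1.82428.
Si apfu = 0.54874 × 1.82428 = 1.001.

1.001 Si apfu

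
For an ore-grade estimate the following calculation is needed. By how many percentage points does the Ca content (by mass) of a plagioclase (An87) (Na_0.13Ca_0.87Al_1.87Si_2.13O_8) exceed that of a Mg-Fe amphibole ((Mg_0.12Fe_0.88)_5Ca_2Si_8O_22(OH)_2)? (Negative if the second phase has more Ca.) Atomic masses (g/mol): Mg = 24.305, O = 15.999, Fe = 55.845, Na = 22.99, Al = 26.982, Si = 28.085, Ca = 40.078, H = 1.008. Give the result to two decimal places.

4.20 percentage points

Ca in Na_0.13Ca_0.87Al_1.87Si_2.13O_8: molar mass 276.126 g/mol; 0.87×40.078 = 34.868 g → 12.63 wt%.
Ca in (Mg_0.12Fe_0.88)_5Ca_2Si_8O_22(OH)_2: molar mass 951.129 g/mol; 2×40.078 = 80.156 g → 8.43 wt%.
Difference = 12.63 − 8.43 = 4.20 percentage points.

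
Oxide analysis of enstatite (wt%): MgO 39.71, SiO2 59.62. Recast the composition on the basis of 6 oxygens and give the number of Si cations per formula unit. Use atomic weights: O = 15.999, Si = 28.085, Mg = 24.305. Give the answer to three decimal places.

2.005 Si apfu

MgO: 39.71/40.304 = 0.98526 mol → 0.98526 mol Mg, 0.98526 mol O.
SiO2: 59.62/60.083 = 0.99229 mol → 0.99229 mol Si, 1.98458 mol O.
Total oxygen = 2.96984 mol. Normalization factor = 6/2.96984 = 2.02031.
Si per 6 O = 0.99229 × 2.02031 = 2.005.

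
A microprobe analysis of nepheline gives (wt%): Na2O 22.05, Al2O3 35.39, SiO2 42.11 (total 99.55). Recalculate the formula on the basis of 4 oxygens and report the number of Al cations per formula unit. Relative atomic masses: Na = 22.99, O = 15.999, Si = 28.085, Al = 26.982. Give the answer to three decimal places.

0.992 Al apfu

Na2O: 22.05/61.979 = 0.35577 mol → 0.71154 mol Na, 0.35577 mol O.
Al2O3: 35.39/101.961 = 0.34709 mol → 0.69418 mol Al, 1.04127 mol O.
SiO2: 42.11/60.083 = 0.70086 mol → 0.70086 mol Si, 1.40172 mol O.
Total oxygen = 2.79876 mol. Normalization factor = 4/2.79876 = 1.42920.
Al per 4 O = 0.69418 × 1.42920 = 0.992.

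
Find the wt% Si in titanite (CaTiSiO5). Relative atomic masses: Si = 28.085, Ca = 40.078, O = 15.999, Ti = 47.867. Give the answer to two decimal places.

M(CaTiSiO5) = 196.025 g/mol.
Si contributes 1 × 28.085 = 28.085 g per mole.
28.085/196.025 = 0.1433 → 14.33%.

14.33 weight percent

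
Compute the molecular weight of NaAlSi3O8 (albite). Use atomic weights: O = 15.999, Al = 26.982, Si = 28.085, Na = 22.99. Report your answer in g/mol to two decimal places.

M = 1×22.99 + 1×26.982 + 3×28.085 + 8×15.999

262.22 g/mol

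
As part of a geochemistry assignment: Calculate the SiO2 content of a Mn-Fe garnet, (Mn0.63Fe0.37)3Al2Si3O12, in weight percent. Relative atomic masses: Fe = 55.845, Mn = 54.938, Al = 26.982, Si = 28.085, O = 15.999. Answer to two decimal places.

36.34 wt%

M((Mn0.63Fe0.37)3Al2Si3O12) = 496.028 g/mol; M(SiO2) = 60.083 g/mol.
Moles SiO2 per formula unit = 3 Si ÷ 1 = 3.0000.
SiO2 fraction = (3.0000 × 60.083) / 496.028 = 180.249/496.028 = 0.3634.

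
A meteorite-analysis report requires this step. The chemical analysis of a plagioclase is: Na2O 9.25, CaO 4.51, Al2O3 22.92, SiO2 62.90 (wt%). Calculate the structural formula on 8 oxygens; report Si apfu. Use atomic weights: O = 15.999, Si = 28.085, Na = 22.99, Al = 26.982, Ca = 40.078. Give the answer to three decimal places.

Na2O: 9.25/61.979 = 0.14924 mol → 0.29848 mol Na, 0.14924 mol O.
CaO: 4.51/56.077 = 0.08043 mol → 0.08043 mol Ca, 0.08043 mol O.
Al2O3: 22.92/101.961 = 0.22479 mol → 0.44958 mol Al, 0.67437 mol O.
SiO2: 62.90/60.083 = 1.04689 mol → 1.04689 mol Si, 2.09378 mol O.
Total oxygen = 2.99782 mol. Normalization factor = 8/2.99782 = 2.66861.
Si per 8 O = 1.04689 × 2.66861 = 2.794.

2.794 Si apfu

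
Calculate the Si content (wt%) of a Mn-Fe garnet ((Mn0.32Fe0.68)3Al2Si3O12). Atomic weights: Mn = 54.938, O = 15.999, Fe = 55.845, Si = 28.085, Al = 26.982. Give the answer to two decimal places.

M((Mn0.32Fe0.68)3Al2Si3O12) = 496.871 g/mol.
Si contributes 3 × 28.085 = 84.255 g per mole.
84.255/496.871 = 0.1696 → 16.96%.

16.96 wt%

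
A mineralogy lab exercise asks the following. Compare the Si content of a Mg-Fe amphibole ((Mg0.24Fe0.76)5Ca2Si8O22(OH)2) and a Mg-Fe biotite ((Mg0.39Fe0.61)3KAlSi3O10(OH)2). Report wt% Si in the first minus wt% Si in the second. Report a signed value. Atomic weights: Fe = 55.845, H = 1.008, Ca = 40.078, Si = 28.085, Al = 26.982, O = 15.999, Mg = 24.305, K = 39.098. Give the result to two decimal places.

First mineral: 224.680 g Si in 932.205 g formula = 24.10 wt% Si.
Second mineral: 84.255 g Si in 474.972 g formula = 17.74 wt% Si.
24.10% − 17.74% gives a difference of 6.36 percentage points.

6.36 percentage points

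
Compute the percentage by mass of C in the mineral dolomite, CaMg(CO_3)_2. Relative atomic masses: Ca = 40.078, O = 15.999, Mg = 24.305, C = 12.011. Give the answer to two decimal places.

13.03 mass %

Formula mass = 1×40.078 + 1×24.305 + 2×12.011 + 6×15.999 = 184.399 g/mol, of which 24.022 g is C.
So C makes up 24.022/184.399 = 0.1303 of the mass, i.e. 13.03%.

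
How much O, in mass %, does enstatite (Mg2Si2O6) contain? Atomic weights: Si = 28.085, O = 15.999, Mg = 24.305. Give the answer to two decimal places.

47.81 mass %

Molar mass of Mg2Si2O6: 2×24.305 + 2×28.085 + 6×15.999 = 200.774 g/mol.
Mass of O per formula unit: 6 × 15.999 = 95.994 g.
Weight fraction O = 95.994 / 200.774 = 0.4781.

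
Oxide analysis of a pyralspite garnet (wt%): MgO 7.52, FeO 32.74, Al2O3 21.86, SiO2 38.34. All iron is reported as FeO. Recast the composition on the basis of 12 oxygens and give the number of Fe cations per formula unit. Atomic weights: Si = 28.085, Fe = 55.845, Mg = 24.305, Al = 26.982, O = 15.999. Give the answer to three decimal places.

2.135 Fe apfu

MgO (M=40.304): mol = 0.18658; Mg = 0.18658, O = 0.18658.
FeO (M=71.844): mol = 0.45571; Fe = 0.45571, O = 0.45571.
Al2O3 (M=101.961): mol = 0.21440; Al = 0.42880, O = 0.64320.
SiO2 (M=60.083): mol = 0.63812; Si = 0.63812, O = 1.27624.
ΣO = 2.56173; factor = 12/ΣO = 4.68433.
Fe apfu = 0.45571 × 4.68433 = 2.135.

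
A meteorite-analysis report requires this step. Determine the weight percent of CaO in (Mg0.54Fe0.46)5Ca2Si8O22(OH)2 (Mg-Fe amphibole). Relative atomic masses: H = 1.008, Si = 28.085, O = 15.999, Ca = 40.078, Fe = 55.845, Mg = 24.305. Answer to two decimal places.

12.67 wt%

M((Mg0.54Fe0.46)5Ca2Si8O22(OH)2) = 884.895 g/mol; M(CaO) = 56.077 g/mol.
Moles CaO per formula unit = 2 Ca ÷ 1 = 2.0000.
CaO fraction = (2.0000 × 56.077) / 884.895 = 112.154/884.895 = 0.1267.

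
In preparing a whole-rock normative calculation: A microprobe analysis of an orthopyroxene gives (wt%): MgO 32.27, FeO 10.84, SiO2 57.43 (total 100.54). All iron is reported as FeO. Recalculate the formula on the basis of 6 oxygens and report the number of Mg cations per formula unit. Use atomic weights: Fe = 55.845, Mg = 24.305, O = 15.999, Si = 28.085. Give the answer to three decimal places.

1.678 Mg apfu

MgO (M=40.304): mol = 0.80066; Mg = 0.80066, O = 0.80066.
FeO (M=71.844): mol = 0.15088; Fe = 0.15088, O = 0.15088.
SiO2 (M=60.083): mol = 0.95584; Si = 0.95584, O = 1.91168.
ΣO = 2.86322; factor = 6/ΣO = 2.09554.
Mg apfu = 0.80066 × 2.09554 = 1.678.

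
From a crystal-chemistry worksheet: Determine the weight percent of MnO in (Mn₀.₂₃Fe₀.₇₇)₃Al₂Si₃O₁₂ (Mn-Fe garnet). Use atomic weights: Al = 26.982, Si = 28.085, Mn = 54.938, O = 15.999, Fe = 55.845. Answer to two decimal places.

9.85 wt%

Molar mass of (Mn₀.₂₃Fe₀.₇₇)₃Al₂Si₃O₁₂ = 0.69×54.938 + 2.31×55.845 + 2×26.982 + 3×28.085 + 12×15.999 = 497.116 g/mol.
Each formula unit contains 0.69 Mn, equivalent to 0.69/1 = 0.6900 mol MnO.
M(MnO) = 1×54.938 + 1×15.999 = 70.937 g/mol.
Mass of MnO per formula unit = 0.6900 × 70.937 = 48.947 g.
MnO wt% = 48.947 / 497.116 × 100 = 9.85%.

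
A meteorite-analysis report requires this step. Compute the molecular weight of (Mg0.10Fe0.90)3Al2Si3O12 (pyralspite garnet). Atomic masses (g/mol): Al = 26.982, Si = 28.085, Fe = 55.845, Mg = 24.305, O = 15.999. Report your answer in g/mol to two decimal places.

488.28 g/mol

M = 0.30(24.305) + 2.70(55.845) + 2(26.982) + 3(28.085) + 12(15.999)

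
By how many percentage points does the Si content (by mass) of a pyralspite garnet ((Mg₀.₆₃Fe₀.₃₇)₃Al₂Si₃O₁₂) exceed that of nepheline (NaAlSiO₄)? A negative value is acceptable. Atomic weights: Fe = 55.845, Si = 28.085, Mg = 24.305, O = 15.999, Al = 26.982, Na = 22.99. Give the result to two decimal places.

First mineral: 84.255 g Si in 438.131 g formula = 19.23 wt% Si.
Second mineral: 28.085 g Si in 142.053 g formula = 19.77 wt% Si.
19.23% − 19.77% gives a difference of -0.54 percentage points.

-0.54 percentage points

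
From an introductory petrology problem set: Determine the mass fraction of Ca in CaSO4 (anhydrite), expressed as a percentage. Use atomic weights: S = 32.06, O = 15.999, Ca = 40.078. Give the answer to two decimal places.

29.44 mass %

M(CaSO4) = 136.134 g/mol.
Ca contributes 1 × 40.078 = 40.078 g per mole.
40.078/136.134 = 0.2944 → 29.44%.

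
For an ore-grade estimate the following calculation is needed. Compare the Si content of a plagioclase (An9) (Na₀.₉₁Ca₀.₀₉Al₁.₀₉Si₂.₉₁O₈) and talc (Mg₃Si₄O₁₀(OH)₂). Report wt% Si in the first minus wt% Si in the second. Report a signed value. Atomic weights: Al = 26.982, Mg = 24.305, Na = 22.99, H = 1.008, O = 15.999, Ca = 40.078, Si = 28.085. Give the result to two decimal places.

1.38 percentage points

Si in Na₀.₉₁Ca₀.₀₉Al₁.₀₉Si₂.₉₁O₈: molar mass 263.658 g/mol; 2.91×28.085 = 81.727 g → 31.00 wt%.
Si in Mg₃Si₄O₁₀(OH)₂: molar mass 379.259 g/mol; 4×28.085 = 112.340 g → 29.62 wt%.
Difference = 31.00 − 29.62 = 1.38 percentage points.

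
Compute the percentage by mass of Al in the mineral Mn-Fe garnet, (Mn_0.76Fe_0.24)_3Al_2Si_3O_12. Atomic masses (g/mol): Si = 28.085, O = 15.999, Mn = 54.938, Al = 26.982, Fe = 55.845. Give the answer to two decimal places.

M((Mn_0.76Fe_0.24)_3Al_2Si_3O_12) = 495.674 g/mol.
Al contributes 2 × 26.982 = 53.964 g per mole.
53.964/495.674 = 0.1089 → 10.89%.

10.89 weight percent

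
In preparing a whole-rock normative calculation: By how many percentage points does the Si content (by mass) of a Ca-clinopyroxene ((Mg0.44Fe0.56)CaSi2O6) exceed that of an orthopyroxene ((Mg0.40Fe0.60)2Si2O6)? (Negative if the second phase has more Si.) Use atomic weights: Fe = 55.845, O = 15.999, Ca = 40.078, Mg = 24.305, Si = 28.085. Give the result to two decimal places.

0.44 percentage points

First mineral: 56.170 g Si in 234.209 g formula = 23.98 wt% Si.
Second mineral: 56.170 g Si in 238.622 g formula = 23.54 wt% Si.
23.98% − 23.54% gives a difference of 0.44 percentage points.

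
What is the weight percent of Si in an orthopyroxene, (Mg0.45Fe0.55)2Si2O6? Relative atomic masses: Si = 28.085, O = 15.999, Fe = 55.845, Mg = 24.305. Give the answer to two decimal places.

Molar mass of (Mg0.45Fe0.55)2Si2O6: 0.90*24.305 + 1.10*55.845 + 2*28.085 + 6*15.999 = 235.468 g/mol.
Mass of Si per formula unit: 2 × 28.085 = 56.170 g.
Weight fraction Si = 56.170 / 235.468 = 0.2385.

23.85 weight percent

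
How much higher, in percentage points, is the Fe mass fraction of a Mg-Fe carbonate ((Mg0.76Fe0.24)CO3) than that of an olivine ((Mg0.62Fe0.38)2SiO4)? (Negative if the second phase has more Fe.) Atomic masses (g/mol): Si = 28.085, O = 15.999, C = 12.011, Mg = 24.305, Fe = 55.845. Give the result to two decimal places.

Fe in (Mg0.76Fe0.24)CO3: molar mass 91.883 g/mol; 0.24×55.845 = 13.403 g → 14.59 wt%.
Fe in (Mg0.62Fe0.38)2SiO4: molar mass 164.661 g/mol; 0.76×55.845 = 42.442 g → 25.78 wt%.
Difference = 14.59 − 25.78 = -11.19 percentage points.

-11.19 percentage points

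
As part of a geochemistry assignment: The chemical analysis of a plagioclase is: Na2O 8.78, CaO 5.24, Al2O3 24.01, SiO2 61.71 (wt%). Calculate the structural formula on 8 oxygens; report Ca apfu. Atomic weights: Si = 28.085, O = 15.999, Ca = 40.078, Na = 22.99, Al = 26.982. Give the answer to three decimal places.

Na2O: 8.78/61.979 = 0.14166 mol → 0.28332 mol Na, 0.14166 mol O.
CaO: 5.24/56.077 = 0.09344 mol → 0.09344 mol Ca, 0.09344 mol O.
Al2O3: 24.01/101.961 = 0.23548 mol → 0.47096 mol Al, 0.70644 mol O.
SiO2: 61.71/60.083 = 1.02708 mol → 1.02708 mol Si, 2.05416 mol O.
Total oxygen = 2.99570 mol. Normalization factor = 8/2.99570 = 2.67049.
Ca per 8 O = 0.09344 × 2.67049 = 0.250.

0.250 Ca apfu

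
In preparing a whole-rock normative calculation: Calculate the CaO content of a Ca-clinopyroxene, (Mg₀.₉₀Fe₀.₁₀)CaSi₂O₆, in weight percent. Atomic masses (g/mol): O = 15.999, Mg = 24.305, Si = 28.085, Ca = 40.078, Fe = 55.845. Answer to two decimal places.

Molar mass of (Mg₀.₉₀Fe₀.₁₀)CaSi₂O₆ = 0.90×24.305 + 0.10×55.845 + 1×40.078 + 2×28.085 + 6×15.999 = 219.701 g/mol.
Each formula unit contains 1 Ca, equivalent to 1/1 = 1.0000 mol CaO.
M(CaO) = 1×40.078 + 1×15.999 = 56.077 g/mol.
Mass of CaO per formula unit = 1.0000 × 56.077 = 56.077 g.
CaO wt% = 56.077 / 219.701 × 100 = 25.52%.

25.52 wt%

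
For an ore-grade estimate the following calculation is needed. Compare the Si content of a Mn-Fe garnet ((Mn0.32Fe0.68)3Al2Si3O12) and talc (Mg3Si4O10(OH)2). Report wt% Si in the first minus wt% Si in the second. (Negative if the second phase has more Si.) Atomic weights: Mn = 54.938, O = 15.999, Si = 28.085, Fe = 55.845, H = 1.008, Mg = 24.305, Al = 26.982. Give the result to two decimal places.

First mineral: 84.255 g Si in 496.871 g formula = 16.96 wt% Si.
Second mineral: 112.340 g Si in 379.259 g formula = 29.62 wt% Si.
16.96% − 29.62% gives a difference of -12.66 percentage points.

-12.66 percentage points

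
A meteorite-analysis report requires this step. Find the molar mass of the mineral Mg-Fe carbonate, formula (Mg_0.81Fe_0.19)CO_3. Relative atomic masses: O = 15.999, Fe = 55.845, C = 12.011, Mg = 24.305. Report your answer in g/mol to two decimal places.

The formula mass is the sum 0.81*24.305 + 0.19*55.845 + 1*12.011 + 3*15.999.

90.31 g/mol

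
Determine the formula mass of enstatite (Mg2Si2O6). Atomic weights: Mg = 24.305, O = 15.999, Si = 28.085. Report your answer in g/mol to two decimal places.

200.77 g/mol

Mg: 2 × 24.305 = 48.6100
Si: 2 × 28.085 = 56.1700
O: 6 × 15.999 = 95.9940
Summing the contributions gives the formula mass.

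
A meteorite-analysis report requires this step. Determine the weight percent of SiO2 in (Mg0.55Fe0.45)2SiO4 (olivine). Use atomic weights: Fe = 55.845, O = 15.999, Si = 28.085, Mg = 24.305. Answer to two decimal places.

Molar mass of (Mg0.55Fe0.45)2SiO4 = 1.10·24.305 + 0.90·55.845 + 1·28.085 + 4·15.999 = 169.077 g/mol.
Each formula unit contains 1 Si, equivalent to 1/1 = 1.0000 mol SiO2.
M(SiO2) = 1×28.085 + 2×15.999 = 60.083 g/mol.
Mass of SiO2 per formula unit = 1.0000 × 60.083 = 60.083 g.
SiO2 wt% = 60.083 / 169.077 × 100 = 35.54%.

35.54 wt%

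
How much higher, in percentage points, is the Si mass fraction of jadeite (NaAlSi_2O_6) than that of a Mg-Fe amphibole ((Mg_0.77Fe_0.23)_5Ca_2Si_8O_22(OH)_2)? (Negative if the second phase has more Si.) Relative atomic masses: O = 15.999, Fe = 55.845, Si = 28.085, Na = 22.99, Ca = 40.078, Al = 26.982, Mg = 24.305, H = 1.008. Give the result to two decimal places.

1.31 percentage points

First mineral: 56.170 g Si in 202.136 g formula = 27.79 wt% Si.
Second mineral: 224.680 g Si in 848.624 g formula = 26.48 wt% Si.
27.79% − 26.48% gives a difference of 1.31 percentage points.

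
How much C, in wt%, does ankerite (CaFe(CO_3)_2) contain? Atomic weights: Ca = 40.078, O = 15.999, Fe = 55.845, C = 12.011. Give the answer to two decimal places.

Molar mass of CaFe(CO_3)_2: 1×40.078 + 1×55.845 + 2×12.011 + 6×15.999 = 215.939 g/mol.
Mass of C per formula unit: 2 × 12.011 = 24.022 g.
Weight fraction C = 24.022 / 215.939 = 0.1112.

11.12 wt%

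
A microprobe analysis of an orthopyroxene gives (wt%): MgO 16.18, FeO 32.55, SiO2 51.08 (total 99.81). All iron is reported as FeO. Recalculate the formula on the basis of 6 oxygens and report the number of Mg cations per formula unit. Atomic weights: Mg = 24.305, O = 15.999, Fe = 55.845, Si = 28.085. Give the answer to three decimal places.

MgO: 16.18/40.304 = 0.40145 mol → 0.40145 mol Mg, 0.40145 mol O.
FeO: 32.55/71.844 = 0.45306 mol → 0.45306 mol Fe, 0.45306 mol O.
SiO2: 51.08/60.083 = 0.85016 mol → 0.85016 mol Si, 1.70032 mol O.
Total oxygen = 2.55483 mol. Normalization factor = 6/2.55483 = 2.34849.
Mg per 6 O = 0.40145 × 2.34849 = 0.943.

0.943 Mg apfu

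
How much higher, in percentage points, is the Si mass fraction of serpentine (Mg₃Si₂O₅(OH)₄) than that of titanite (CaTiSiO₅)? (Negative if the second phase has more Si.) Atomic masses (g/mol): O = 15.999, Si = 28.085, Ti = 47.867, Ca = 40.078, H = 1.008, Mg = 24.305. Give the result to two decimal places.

5.94 percentage points

First mineral: 56.170 g Si in 277.108 g formula = 20.27 wt% Si.
Second mineral: 28.085 g Si in 196.025 g formula = 14.33 wt% Si.
20.27% − 14.33% gives a difference of 5.94 percentage points.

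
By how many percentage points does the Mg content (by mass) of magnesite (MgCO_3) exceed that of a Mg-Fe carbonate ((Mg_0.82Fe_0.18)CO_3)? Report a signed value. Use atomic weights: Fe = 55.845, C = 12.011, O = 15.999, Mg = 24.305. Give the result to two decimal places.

M(MgCO_3) = 84.313 g/mol, so wt% Mg = 24.305/84.313 × 100 = 28.83%.
M((Mg_0.82Fe_0.18)CO_3) = 89.990 g/mol, so wt% Mg = 19.930/89.990 × 100 = 22.15%.
28.83 − 22.15 = 6.68 pp.

6.68 percentage points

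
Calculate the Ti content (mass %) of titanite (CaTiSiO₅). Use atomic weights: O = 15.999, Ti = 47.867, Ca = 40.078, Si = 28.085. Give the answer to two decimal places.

24.42 mass %

Molar mass of CaTiSiO₅: 1·40.078 + 1·47.867 + 1·28.085 + 5·15.999 = 196.025 g/mol.
Mass of Ti per formula unit: 1 × 47.867 = 47.867 g.
Weight fraction Ti = 47.867 / 196.025 = 0.2442.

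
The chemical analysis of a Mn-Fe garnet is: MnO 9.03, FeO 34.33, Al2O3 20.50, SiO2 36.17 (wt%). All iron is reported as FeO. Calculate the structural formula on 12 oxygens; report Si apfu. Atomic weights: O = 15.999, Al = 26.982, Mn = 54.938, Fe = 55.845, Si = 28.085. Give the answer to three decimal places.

9.03 wt% MnO ÷ 70.937 g/mol = 0.12730 mol, giving 0.12730 Mn and 0.12730 O.
34.33 wt% FeO ÷ 71.844 g/mol = 0.47784 mol, giving 0.47784 Fe and 0.47784 O.
20.50 wt% Al2O3 ÷ 101.961 g/mol = 0.20106 mol, giving 0.40212 Al and 0.60318 O.
36.17 wt% SiO2 ÷ 60.083 g/mol = 0.60200 mol, giving 0.60200 Si and 1.20400 O.
Oxygen sums to 2.41232; scaling by 12/2.41232 = 4.97446 puts the formula on 12 O.
Si: 0.60200 × 4.97446 = 2.995 atoms per formula unit.

2.995 Si apfu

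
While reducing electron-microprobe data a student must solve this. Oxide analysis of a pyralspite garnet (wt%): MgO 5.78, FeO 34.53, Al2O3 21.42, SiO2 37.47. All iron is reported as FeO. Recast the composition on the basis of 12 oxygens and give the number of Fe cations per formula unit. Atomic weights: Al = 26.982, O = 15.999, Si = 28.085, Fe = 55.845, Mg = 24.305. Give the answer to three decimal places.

2.306 Fe apfu

MgO: 5.78/40.304 = 0.14341 mol → 0.14341 mol Mg, 0.14341 mol O.
FeO: 34.53/71.844 = 0.48062 mol → 0.48062 mol Fe, 0.48062 mol O.
Al2O3: 21.42/101.961 = 0.21008 mol → 0.42016 mol Al, 0.63024 mol O.
SiO2: 37.47/60.083 = 0.62364 mol → 0.62364 mol Si, 1.24728 mol O.
Total oxygen = 2.50155 mol. Normalization factor = 12/2.50155 = 4.79703.
Fe per 12 O = 0.48062 × 4.79703 = 2.306.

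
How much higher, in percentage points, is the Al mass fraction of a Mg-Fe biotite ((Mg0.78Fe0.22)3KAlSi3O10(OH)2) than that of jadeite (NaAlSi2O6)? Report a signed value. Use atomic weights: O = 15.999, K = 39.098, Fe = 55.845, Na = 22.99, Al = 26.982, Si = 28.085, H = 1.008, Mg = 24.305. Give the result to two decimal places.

M((Mg0.78Fe0.22)3KAlSi3O10(OH)2) = 438.070 g/mol, so wt% Al = 26.982/438.070 × 100 = 6.16%.
M(NaAlSi2O6) = 202.136 g/mol, so wt% Al = 26.982/202.136 × 100 = 13.35%.
6.16 − 13.35 = -7.19 pp.

-7.19 percentage points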